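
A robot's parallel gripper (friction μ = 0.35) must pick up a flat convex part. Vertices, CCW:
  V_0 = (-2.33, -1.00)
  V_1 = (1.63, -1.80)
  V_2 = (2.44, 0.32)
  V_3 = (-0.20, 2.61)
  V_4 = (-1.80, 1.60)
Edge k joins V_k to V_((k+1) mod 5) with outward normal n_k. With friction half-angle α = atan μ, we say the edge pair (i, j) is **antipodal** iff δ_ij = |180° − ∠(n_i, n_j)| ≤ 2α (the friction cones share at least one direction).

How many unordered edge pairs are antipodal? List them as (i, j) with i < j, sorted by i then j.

α = atan 0.35 = 19.29°;  2α = 38.58°
n_0 = (-0.1980, -0.9802)
n_1 = (+0.9341, -0.3569)
n_2 = (+0.6553, +0.7554)
n_3 = (-0.5338, +0.8456)
n_4 = (-0.9798, +0.1997)
  (0,1): δ = 99.49°  ·
  (0,2): δ = 29.52°  ✓
  (0,3): δ = 43.68°  ·
  (0,4): δ = 89.90°  ·
  (1,2): δ = 110.03°  ·
  (1,3): δ = 36.83°  ✓
  (1,4): δ = 9.39°  ✓
  (2,3): δ = 106.80°  ·
  (2,4): δ = 60.58°  ·
  (3,4): δ = 133.78°  ·
antipodal pairs: 3

count = 3; pairs: (0,2), (1,3), (1,4)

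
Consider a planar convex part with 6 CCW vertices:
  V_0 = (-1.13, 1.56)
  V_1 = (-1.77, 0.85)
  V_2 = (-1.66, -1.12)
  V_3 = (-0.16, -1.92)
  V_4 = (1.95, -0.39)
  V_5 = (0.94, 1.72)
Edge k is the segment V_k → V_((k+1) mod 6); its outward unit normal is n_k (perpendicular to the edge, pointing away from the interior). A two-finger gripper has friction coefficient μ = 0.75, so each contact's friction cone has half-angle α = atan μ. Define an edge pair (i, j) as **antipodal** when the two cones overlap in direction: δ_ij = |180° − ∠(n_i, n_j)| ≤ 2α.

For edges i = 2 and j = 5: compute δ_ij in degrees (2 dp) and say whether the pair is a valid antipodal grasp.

α = atan 0.75 = 36.87°;  2α = 73.74°
edge 2: e_2 = (+1.50, -0.80);  n_2 = (-0.4706, -0.8824)
edge 5: e_5 = (-2.07, -0.16);  n_5 = (-0.0771, +0.9970)
∠(n_2, n_5) = 147.51°
δ = |180° − 147.51°| = 32.49°
32.49° ≤ 2α = 73.74°  →  valid

δ = 32.49°, valid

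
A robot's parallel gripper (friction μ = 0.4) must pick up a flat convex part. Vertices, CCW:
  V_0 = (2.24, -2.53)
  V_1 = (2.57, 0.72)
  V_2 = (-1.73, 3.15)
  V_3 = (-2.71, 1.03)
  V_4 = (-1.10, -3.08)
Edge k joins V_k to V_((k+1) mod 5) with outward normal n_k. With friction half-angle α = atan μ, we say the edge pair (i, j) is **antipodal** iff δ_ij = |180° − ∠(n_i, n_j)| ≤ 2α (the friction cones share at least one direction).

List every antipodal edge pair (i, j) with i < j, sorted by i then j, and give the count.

count = 4; pairs: (0,2), (0,3), (1,3), (1,4)

α = atan 0.4 = 21.80°;  2α = 43.60°
n_0 = (+0.9949, -0.1010)
n_1 = (+0.4920, +0.8706)
n_2 = (-0.9077, +0.4196)
n_3 = (-0.9311, -0.3647)
n_4 = (+0.1625, -0.9867)
  (0,1): δ = 113.67°  ·
  (0,2): δ = 19.01°  ✓
  (0,3): δ = 27.19°  ✓
  (0,4): δ = 105.15°  ·
  (1,2): δ = 85.34°  ·
  (1,3): δ = 39.14°  ✓
  (1,4): δ = 38.82°  ✓
  (2,3): δ = 133.80°  ·
  (2,4): δ = 55.84°  ·
  (3,4): δ = 102.04°  ·
antipodal pairs: 4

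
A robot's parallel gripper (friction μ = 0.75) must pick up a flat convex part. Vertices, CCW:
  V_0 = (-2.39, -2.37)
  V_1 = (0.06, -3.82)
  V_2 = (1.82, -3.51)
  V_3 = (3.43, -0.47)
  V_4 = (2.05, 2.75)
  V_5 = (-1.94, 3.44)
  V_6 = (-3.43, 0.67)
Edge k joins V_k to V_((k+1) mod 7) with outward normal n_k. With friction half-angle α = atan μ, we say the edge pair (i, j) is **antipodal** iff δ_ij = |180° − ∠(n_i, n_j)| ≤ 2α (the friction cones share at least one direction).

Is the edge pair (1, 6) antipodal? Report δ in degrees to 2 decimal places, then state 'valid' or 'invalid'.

δ = 98.90°, invalid

α = atan 0.75 = 36.87°;  2α = 73.74°
edge 1: e_1 = (+1.76, +0.31);  n_1 = (+0.1735, -0.9848)
edge 6: e_6 = (+1.04, -3.04);  n_6 = (-0.9462, -0.3237)
∠(n_1, n_6) = 81.10°
δ = |180° − 81.10°| = 98.90°
98.90° > 2α = 73.74°  →  invalid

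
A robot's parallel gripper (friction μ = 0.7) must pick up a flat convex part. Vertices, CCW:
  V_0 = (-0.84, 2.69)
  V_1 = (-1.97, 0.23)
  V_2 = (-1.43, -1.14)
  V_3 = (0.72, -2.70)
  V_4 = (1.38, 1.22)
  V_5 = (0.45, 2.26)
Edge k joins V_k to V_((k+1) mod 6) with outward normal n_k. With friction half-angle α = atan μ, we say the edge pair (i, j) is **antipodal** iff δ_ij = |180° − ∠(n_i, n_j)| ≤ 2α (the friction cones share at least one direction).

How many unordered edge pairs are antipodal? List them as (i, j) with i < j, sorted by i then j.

count = 8; pairs: (0,3), (0,4), (1,3), (1,4), (1,5), (2,3), (2,4), (2,5)

α = atan 0.7 = 34.99°;  2α = 69.98°
n_0 = (-0.9087, +0.4174)
n_1 = (-0.9303, -0.3667)
n_2 = (-0.5873, -0.8094)
n_3 = (+0.9861, -0.1660)
n_4 = (+0.7454, +0.6666)
n_5 = (+0.3162, +0.9487)
  (0,1): δ = 133.82°  ·
  (0,2): δ = 101.29°  ·
  (0,3): δ = 15.11°  ✓
  (0,4): δ = 66.48°  ✓
  (0,5): δ = 96.24°  ·
  (1,2): δ = 147.48°  ·
  (1,3): δ = 31.07°  ✓
  (1,4): δ = 20.29°  ✓
  (1,5): δ = 50.05°  ✓
  (2,3): δ = 63.59°  ✓
  (2,4): δ = 12.23°  ✓
  (2,5): δ = 17.53°  ✓
  (3,4): δ = 128.64°  ·
  (3,5): δ = 98.88°  ·
  (4,5): δ = 150.24°  ·
antipodal pairs: 8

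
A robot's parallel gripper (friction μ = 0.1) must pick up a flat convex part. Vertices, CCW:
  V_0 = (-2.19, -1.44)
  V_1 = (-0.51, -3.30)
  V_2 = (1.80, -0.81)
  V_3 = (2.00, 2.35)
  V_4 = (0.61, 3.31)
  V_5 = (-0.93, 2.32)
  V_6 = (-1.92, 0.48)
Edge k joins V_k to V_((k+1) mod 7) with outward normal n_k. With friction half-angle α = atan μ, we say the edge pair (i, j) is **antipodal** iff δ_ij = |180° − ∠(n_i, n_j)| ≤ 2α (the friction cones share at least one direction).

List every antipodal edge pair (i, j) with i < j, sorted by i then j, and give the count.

count = 1; pairs: (2,6)

α = atan 0.1 = 5.71°;  2α = 11.42°
n_0 = (-0.7421, -0.6703)
n_1 = (+0.7331, -0.6801)
n_2 = (+0.9980, -0.0632)
n_3 = (+0.5683, +0.8228)
n_4 = (-0.5408, +0.8412)
n_5 = (-0.8806, +0.4738)
n_6 = (-0.9903, +0.1393)
  (0,1): δ = 84.94°  ·
  (0,2): δ = 45.71°  ·
  (0,3): δ = 13.28°  ·
  (0,4): δ = 80.65°  ·
  (0,5): δ = 109.63°  ·
  (0,6): δ = 129.91°  ·
  (1,2): δ = 140.77°  ·
  (1,3): δ = 81.78°  ·
  (1,4): δ = 14.41°  ·
  (1,5): δ = 14.57°  ·
  (1,6): δ = 34.85°  ·
  (2,3): δ = 121.01°  ·
  (2,4): δ = 53.64°  ·
  (2,5): δ = 24.66°  ·
  (2,6): δ = 4.38°  ✓
  (3,4): δ = 112.63°  ·
  (3,5): δ = 83.65°  ·
  (3,6): δ = 63.37°  ·
  (4,5): δ = 151.02°  ·
  (4,6): δ = 130.74°  ·
  (5,6): δ = 159.72°  ·
antipodal pairs: 1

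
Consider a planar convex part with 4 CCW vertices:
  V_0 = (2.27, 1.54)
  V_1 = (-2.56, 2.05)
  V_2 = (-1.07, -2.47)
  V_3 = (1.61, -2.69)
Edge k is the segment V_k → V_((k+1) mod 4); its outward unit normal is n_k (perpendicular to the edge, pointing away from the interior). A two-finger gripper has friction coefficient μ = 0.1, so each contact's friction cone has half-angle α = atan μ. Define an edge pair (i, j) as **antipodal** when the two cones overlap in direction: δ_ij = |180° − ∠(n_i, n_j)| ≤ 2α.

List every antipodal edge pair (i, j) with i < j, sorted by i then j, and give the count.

α = atan 0.1 = 5.71°;  2α = 11.42°
n_0 = (+0.1050, +0.9945)
n_1 = (-0.9497, -0.3131)
n_2 = (-0.0818, -0.9966)
n_3 = (+0.9880, -0.1542)
  (0,1): δ = 65.73°  ·
  (0,2): δ = 1.33°  ✓
  (0,3): δ = 87.16°  ·
  (1,2): δ = 112.94°  ·
  (1,3): δ = 27.11°  ·
  (2,3): δ = 94.18°  ·
antipodal pairs: 1

count = 1; pairs: (0,2)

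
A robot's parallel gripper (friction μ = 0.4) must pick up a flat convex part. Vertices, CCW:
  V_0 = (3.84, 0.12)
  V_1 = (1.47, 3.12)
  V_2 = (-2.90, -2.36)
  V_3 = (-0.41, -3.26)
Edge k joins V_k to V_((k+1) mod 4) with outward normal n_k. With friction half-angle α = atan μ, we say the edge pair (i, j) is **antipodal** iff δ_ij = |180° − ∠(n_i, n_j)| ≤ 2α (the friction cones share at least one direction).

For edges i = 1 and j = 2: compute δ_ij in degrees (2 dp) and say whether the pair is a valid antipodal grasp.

δ = 71.30°, invalid

α = atan 0.4 = 21.80°;  2α = 43.60°
edge 1: e_1 = (-4.37, -5.48);  n_1 = (-0.7818, +0.6235)
edge 2: e_2 = (+2.49, -0.90);  n_2 = (-0.3399, -0.9405)
∠(n_1, n_2) = 108.70°
δ = |180° − 108.70°| = 71.30°
71.30° > 2α = 43.60°  →  invalid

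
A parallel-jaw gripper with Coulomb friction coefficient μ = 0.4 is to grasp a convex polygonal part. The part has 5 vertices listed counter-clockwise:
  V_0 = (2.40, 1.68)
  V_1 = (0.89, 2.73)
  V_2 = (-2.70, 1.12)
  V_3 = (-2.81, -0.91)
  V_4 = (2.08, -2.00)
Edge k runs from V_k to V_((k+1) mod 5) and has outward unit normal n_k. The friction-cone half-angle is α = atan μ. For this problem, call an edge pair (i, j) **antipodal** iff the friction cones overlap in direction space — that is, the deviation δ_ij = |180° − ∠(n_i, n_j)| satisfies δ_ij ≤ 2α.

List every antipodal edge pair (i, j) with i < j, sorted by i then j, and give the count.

count = 3; pairs: (0,3), (1,3), (2,4)

α = atan 0.4 = 21.80°;  2α = 43.60°
n_0 = (+0.5709, +0.8210)
n_1 = (-0.4092, +0.9124)
n_2 = (-0.9985, +0.0541)
n_3 = (-0.2176, -0.9760)
n_4 = (+0.9962, -0.0866)
  (0,1): δ = 121.03°  ·
  (0,2): δ = 58.29°  ·
  (0,3): δ = 22.25°  ✓
  (0,4): δ = 119.84°  ·
  (1,2): δ = 117.26°  ·
  (1,3): δ = 36.72°  ✓
  (1,4): δ = 60.88°  ·
  (2,3): δ = 99.46°  ·
  (2,4): δ = 1.87°  ✓
  (3,4): δ = 82.40°  ·
antipodal pairs: 3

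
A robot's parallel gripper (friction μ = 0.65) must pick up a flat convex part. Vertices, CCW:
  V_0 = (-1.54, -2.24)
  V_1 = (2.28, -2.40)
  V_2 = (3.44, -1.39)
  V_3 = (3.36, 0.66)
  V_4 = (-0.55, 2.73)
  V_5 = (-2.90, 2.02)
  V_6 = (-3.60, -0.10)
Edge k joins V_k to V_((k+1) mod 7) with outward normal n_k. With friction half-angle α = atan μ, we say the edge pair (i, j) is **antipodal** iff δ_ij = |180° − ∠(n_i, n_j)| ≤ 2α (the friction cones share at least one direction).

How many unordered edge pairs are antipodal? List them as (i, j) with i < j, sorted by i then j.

count = 8; pairs: (0,3), (0,4), (1,4), (1,5), (2,5), (2,6), (3,6), (4,6)

α = atan 0.65 = 33.02°;  2α = 66.05°
n_0 = (-0.0418, -0.9991)
n_1 = (+0.6567, -0.7542)
n_2 = (+0.9992, +0.0390)
n_3 = (+0.4679, +0.8838)
n_4 = (-0.2892, +0.9573)
n_5 = (-0.9496, +0.3135)
n_6 = (-0.7204, -0.6935)
  (0,1): δ = 136.56°  ·
  (0,2): δ = 85.37°  ·
  (0,3): δ = 25.50°  ✓
  (0,4): δ = 19.21°  ✓
  (0,5): δ = 74.13°  ·
  (0,6): δ = 136.31°  ·
  (1,2): δ = 128.81°  ·
  (1,3): δ = 68.94°  ·
  (1,4): δ = 24.23°  ✓
  (1,5): δ = 30.68°  ✓
  (1,6): δ = 92.86°  ·
  (2,3): δ = 120.13°  ·
  (2,4): δ = 75.42°  ·
  (2,5): δ = 20.51°  ✓
  (2,6): δ = 41.67°  ✓
  (3,4): δ = 135.29°  ·
  (3,5): δ = 80.38°  ·
  (3,6): δ = 18.19°  ✓
  (4,5): δ = 125.08°  ·
  (4,6): δ = 62.90°  ✓
  (5,6): δ = 117.82°  ·
antipodal pairs: 8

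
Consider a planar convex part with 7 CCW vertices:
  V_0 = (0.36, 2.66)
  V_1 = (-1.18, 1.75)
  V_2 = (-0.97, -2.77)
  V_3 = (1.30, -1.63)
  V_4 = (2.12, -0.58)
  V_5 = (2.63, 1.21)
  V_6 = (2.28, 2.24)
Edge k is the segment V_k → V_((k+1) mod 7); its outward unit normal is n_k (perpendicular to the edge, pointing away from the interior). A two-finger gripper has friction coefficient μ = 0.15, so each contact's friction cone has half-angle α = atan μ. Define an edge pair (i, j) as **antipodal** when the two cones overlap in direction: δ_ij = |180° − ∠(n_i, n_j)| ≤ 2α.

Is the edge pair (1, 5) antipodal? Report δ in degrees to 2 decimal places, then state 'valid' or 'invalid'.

δ = 16.11°, valid

α = atan 0.15 = 8.53°;  2α = 17.06°
edge 1: e_1 = (+0.21, -4.52);  n_1 = (-0.9989, -0.0464)
edge 5: e_5 = (-0.35, +1.03);  n_5 = (+0.9468, +0.3217)
∠(n_1, n_5) = 163.89°
δ = |180° − 163.89°| = 16.11°
16.11° ≤ 2α = 17.06°  →  valid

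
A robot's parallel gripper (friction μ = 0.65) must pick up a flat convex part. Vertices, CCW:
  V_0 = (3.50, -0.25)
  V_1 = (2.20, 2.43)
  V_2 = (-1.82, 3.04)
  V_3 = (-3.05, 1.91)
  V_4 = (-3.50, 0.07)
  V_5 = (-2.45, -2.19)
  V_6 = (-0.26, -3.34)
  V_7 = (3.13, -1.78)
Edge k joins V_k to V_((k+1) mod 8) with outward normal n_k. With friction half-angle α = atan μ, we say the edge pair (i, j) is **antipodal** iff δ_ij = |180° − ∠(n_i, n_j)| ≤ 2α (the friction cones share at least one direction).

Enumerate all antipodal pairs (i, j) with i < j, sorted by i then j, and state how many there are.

α = atan 0.65 = 33.02°;  2α = 66.05°
n_0 = (+0.8997, +0.4364)
n_1 = (+0.1500, +0.9887)
n_2 = (-0.6765, +0.7364)
n_3 = (-0.9714, +0.2376)
n_4 = (-0.9069, -0.4213)
n_5 = (-0.4649, -0.8854)
n_6 = (+0.4180, -0.9084)
n_7 = (+0.9720, -0.2351)
  (0,1): δ = 124.51°  ·
  (0,2): δ = 73.30°  ·
  (0,3): δ = 39.62°  ✓
  (0,4): δ = 0.96°  ✓
  (0,5): δ = 36.42°  ✓
  (0,6): δ = 88.83°  ·
  (0,7): δ = 140.53°  ·
  (1,2): δ = 128.80°  ·
  (1,3): δ = 95.11°  ·
  (1,4): δ = 56.45°  ✓
  (1,5): δ = 19.08°  ✓
  (1,6): δ = 33.34°  ✓
  (1,7): δ = 85.03°  ·
  (2,3): δ = 146.32°  ·
  (2,4): δ = 107.65°  ·
  (2,5): δ = 70.28°  ·
  (2,6): δ = 17.86°  ✓
  (2,7): δ = 33.83°  ✓
  (3,4): δ = 141.34°  ·
  (3,5): δ = 103.96°  ·
  (3,6): δ = 51.55°  ✓
  (3,7): δ = 0.15°  ✓
  (4,5): δ = 142.62°  ·
  (4,6): δ = 90.21°  ·
  (4,7): δ = 38.51°  ✓
  (5,6): δ = 127.58°  ·
  (5,7): δ = 75.89°  ·
  (6,7): δ = 128.31°  ·
antipodal pairs: 11

count = 11; pairs: (0,3), (0,4), (0,5), (1,4), (1,5), (1,6), (2,6), (2,7), (3,6), (3,7), (4,7)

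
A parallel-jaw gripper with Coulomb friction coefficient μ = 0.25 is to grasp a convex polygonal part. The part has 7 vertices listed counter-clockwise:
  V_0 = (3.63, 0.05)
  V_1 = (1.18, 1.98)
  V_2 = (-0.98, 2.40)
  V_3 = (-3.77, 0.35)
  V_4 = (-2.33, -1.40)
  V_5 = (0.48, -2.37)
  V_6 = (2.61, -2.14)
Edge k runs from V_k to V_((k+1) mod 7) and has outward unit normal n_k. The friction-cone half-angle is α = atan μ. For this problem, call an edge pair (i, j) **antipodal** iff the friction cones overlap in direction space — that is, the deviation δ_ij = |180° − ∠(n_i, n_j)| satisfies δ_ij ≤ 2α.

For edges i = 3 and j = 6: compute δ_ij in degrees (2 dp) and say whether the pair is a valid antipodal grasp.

δ = 64.42°, invalid

α = atan 0.25 = 14.04°;  2α = 28.07°
edge 3: e_3 = (+1.44, -1.75);  n_3 = (-0.7722, -0.6354)
edge 6: e_6 = (+1.02, +2.19);  n_6 = (+0.9065, -0.4222)
∠(n_3, n_6) = 115.58°
δ = |180° − 115.58°| = 64.42°
64.42° > 2α = 28.07°  →  invalid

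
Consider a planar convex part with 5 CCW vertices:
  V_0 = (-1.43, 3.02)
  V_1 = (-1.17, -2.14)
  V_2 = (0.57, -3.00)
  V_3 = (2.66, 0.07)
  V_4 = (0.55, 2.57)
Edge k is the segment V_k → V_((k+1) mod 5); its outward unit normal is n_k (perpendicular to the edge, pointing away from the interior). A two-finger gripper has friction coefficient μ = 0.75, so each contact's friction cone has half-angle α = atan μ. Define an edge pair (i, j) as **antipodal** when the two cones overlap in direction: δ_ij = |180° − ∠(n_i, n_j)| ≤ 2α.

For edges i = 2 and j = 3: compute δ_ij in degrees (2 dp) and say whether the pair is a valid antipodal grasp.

δ = 105.59°, invalid

α = atan 0.75 = 36.87°;  2α = 73.74°
edge 2: e_2 = (+2.09, +3.07);  n_2 = (+0.8266, -0.5628)
edge 3: e_3 = (-2.11, +2.50);  n_3 = (+0.7642, +0.6450)
∠(n_2, n_3) = 74.41°
δ = |180° − 74.41°| = 105.59°
105.59° > 2α = 73.74°  →  invalid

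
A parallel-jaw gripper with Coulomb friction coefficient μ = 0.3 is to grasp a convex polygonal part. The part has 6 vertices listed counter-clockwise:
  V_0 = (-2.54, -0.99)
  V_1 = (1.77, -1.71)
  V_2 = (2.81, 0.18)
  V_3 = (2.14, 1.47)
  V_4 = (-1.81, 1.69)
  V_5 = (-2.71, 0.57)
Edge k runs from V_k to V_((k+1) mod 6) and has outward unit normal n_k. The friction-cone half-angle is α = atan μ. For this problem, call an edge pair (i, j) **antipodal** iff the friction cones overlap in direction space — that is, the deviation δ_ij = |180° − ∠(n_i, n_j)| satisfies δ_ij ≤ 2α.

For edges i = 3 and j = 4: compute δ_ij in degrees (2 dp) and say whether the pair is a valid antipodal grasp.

α = atan 0.3 = 16.70°;  2α = 33.40°
edge 3: e_3 = (-3.95, +0.22);  n_3 = (+0.0556, +0.9985)
edge 4: e_4 = (-0.90, -1.12);  n_4 = (-0.7795, +0.6264)
∠(n_3, n_4) = 54.40°
δ = |180° − 54.40°| = 125.60°
125.60° > 2α = 33.40°  →  invalid

δ = 125.60°, invalid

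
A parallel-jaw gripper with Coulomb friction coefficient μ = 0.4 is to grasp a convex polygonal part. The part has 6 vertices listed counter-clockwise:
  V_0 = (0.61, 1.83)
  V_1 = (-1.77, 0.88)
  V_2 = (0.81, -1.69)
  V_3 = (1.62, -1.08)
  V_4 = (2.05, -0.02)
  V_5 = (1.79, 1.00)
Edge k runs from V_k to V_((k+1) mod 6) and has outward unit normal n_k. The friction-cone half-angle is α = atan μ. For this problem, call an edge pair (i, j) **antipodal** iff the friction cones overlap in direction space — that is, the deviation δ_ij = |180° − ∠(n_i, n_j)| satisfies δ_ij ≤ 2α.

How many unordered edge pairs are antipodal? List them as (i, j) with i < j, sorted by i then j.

count = 3; pairs: (0,2), (1,4), (1,5)

α = atan 0.4 = 21.80°;  2α = 43.60°
n_0 = (-0.3707, +0.9287)
n_1 = (-0.7057, -0.7085)
n_2 = (+0.6016, -0.7988)
n_3 = (+0.9267, -0.3759)
n_4 = (+0.9690, +0.2470)
n_5 = (+0.5753, +0.8179)
  (0,1): δ = 66.65°  ·
  (0,2): δ = 15.22°  ✓
  (0,3): δ = 46.16°  ·
  (0,4): δ = 82.54°  ·
  (0,5): δ = 123.12°  ·
  (1,2): δ = 98.13°  ·
  (1,3): δ = 67.19°  ·
  (1,4): δ = 30.81°  ✓
  (1,5): δ = 9.77°  ✓
  (2,3): δ = 149.06°  ·
  (2,4): δ = 112.68°  ·
  (2,5): δ = 72.11°  ·
  (3,4): δ = 143.62°  ·
  (3,5): δ = 103.04°  ·
  (4,5): δ = 139.42°  ·
antipodal pairs: 3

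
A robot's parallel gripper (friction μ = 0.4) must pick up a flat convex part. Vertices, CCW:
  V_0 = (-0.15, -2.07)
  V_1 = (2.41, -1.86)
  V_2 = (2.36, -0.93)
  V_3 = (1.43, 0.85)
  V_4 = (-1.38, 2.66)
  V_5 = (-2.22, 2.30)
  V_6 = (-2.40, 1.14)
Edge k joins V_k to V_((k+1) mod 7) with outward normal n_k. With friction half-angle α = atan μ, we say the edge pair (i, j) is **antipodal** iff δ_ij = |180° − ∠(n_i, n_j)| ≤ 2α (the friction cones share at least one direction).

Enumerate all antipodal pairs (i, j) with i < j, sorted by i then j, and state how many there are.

α = atan 0.4 = 21.80°;  2α = 43.60°
n_0 = (+0.0818, -0.9967)
n_1 = (+0.9986, +0.0537)
n_2 = (+0.8863, +0.4631)
n_3 = (+0.5415, +0.8407)
n_4 = (-0.3939, +0.9191)
n_5 = (-0.9882, +0.1533)
n_6 = (-0.8189, -0.5740)
  (0,1): δ = 91.61°  ·
  (0,2): δ = 67.10°  ·
  (0,3): δ = 37.48°  ✓
  (0,4): δ = 18.51°  ✓
  (0,5): δ = 76.49°  ·
  (0,6): δ = 120.34°  ·
  (1,2): δ = 155.49°  ·
  (1,3): δ = 125.86°  ·
  (1,4): δ = 69.88°  ·
  (1,5): δ = 11.90°  ✓
  (1,6): δ = 31.95°  ✓
  (2,3): δ = 150.37°  ·
  (2,4): δ = 94.39°  ·
  (2,5): δ = 36.41°  ✓
  (2,6): δ = 7.44°  ✓
  (3,4): δ = 124.01°  ·
  (3,5): δ = 66.03°  ·
  (3,6): δ = 22.19°  ✓
  (4,5): δ = 122.02°  ·
  (4,6): δ = 78.17°  ·
  (5,6): δ = 136.15°  ·
antipodal pairs: 7

count = 7; pairs: (0,3), (0,4), (1,5), (1,6), (2,5), (2,6), (3,6)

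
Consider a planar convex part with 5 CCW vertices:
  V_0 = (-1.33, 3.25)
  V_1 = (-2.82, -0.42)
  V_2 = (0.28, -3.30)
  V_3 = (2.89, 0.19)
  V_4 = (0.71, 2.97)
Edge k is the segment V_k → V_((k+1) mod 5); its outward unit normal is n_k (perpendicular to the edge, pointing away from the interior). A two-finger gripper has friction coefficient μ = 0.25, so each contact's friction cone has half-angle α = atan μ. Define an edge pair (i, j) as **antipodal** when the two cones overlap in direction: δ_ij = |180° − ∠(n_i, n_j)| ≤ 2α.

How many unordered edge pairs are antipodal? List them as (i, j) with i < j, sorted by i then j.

count = 2; pairs: (0,2), (1,3)

α = atan 0.25 = 14.04°;  2α = 28.07°
n_0 = (-0.9265, +0.3762)
n_1 = (-0.6806, -0.7326)
n_2 = (+0.8008, -0.5989)
n_3 = (+0.7869, +0.6171)
n_4 = (+0.1360, +0.9907)
  (0,1): δ = 110.80°  ·
  (0,2): δ = 14.69°  ✓
  (0,3): δ = 60.20°  ·
  (0,4): δ = 104.28°  ·
  (1,2): δ = 83.90°  ·
  (1,3): δ = 9.00°  ✓
  (1,4): δ = 35.08°  ·
  (2,3): δ = 105.11°  ·
  (2,4): δ = 61.02°  ·
  (3,4): δ = 135.92°  ·
antipodal pairs: 2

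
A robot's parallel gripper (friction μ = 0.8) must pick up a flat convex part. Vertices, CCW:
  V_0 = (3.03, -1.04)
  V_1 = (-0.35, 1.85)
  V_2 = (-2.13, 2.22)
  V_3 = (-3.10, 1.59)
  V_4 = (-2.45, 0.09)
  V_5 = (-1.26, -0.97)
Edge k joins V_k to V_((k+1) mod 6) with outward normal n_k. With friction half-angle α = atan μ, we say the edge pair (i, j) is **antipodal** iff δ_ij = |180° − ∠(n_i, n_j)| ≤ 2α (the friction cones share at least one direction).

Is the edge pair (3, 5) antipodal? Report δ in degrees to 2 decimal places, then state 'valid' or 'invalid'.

δ = 114.36°, invalid

α = atan 0.8 = 38.66°;  2α = 77.32°
edge 3: e_3 = (+0.65, -1.50);  n_3 = (-0.9176, -0.3976)
edge 5: e_5 = (+4.29, -0.07);  n_5 = (-0.0163, -0.9999)
∠(n_3, n_5) = 65.64°
δ = |180° − 65.64°| = 114.36°
114.36° > 2α = 77.32°  →  invalid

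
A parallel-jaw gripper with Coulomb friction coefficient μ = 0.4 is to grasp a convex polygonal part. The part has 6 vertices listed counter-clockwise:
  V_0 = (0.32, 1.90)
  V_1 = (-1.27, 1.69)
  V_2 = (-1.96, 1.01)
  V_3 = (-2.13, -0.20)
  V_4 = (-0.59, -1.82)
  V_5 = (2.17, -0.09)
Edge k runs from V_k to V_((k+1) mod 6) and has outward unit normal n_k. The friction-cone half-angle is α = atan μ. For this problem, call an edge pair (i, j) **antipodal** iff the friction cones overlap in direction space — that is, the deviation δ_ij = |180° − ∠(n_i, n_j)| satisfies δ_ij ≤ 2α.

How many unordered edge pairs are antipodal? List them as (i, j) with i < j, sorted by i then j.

count = 3; pairs: (0,4), (1,4), (3,5)

α = atan 0.4 = 21.80°;  2α = 43.60°
n_0 = (-0.1309, +0.9914)
n_1 = (-0.7019, +0.7122)
n_2 = (-0.9903, +0.1391)
n_3 = (-0.7248, -0.6890)
n_4 = (+0.5311, -0.8473)
n_5 = (+0.7324, +0.6809)
  (0,1): δ = 142.94°  ·
  (0,2): δ = 105.52°  ·
  (0,3): δ = 53.97°  ·
  (0,4): δ = 24.56°  ✓
  (0,5): δ = 125.39°  ·
  (1,2): δ = 142.58°  ·
  (1,3): δ = 91.03°  ·
  (1,4): δ = 12.50°  ✓
  (1,5): δ = 88.33°  ·
  (2,3): δ = 128.45°  ·
  (2,4): δ = 49.92°  ·
  (2,5): δ = 50.91°  ·
  (3,4): δ = 101.47°  ·
  (3,5): δ = 0.64°  ✓
  (4,5): δ = 79.17°  ·
antipodal pairs: 3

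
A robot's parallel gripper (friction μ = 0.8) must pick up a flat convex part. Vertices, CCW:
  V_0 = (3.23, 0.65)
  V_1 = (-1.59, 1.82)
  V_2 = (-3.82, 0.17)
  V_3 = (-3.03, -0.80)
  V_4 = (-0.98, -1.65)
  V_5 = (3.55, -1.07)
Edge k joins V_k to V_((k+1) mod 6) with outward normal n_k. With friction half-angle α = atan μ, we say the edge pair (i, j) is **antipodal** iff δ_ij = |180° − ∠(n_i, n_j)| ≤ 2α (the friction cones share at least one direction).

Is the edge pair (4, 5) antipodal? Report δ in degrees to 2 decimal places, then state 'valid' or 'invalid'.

δ = 86.76°, invalid

α = atan 0.8 = 38.66°;  2α = 77.32°
edge 4: e_4 = (+4.53, +0.58);  n_4 = (+0.1270, -0.9919)
edge 5: e_5 = (-0.32, +1.72);  n_5 = (+0.9831, +0.1829)
∠(n_4, n_5) = 93.24°
δ = |180° − 93.24°| = 86.76°
86.76° > 2α = 77.32°  →  invalid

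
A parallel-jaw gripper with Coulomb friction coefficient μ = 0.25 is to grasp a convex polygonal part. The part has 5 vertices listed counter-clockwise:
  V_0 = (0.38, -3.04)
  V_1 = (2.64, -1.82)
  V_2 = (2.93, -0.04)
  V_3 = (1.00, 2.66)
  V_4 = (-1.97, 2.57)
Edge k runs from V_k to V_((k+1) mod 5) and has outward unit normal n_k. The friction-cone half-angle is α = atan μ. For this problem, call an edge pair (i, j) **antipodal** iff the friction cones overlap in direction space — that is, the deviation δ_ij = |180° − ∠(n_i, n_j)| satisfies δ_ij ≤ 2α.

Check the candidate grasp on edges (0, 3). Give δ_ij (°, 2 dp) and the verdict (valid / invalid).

δ = 26.63°, valid

α = atan 0.25 = 14.04°;  2α = 28.07°
edge 0: e_0 = (+2.26, +1.22);  n_0 = (+0.4750, -0.8800)
edge 3: e_3 = (-2.97, -0.09);  n_3 = (-0.0303, +0.9995)
∠(n_0, n_3) = 153.37°
δ = |180° − 153.37°| = 26.63°
26.63° ≤ 2α = 28.07°  →  valid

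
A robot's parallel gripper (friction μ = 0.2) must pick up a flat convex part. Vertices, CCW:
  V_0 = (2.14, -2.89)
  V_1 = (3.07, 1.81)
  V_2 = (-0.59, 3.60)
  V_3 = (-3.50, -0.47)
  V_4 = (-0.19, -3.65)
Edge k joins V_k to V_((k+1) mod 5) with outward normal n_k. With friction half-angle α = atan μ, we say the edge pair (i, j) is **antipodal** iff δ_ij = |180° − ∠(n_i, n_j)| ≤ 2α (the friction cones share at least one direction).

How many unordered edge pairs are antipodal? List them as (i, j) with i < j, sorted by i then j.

count = 1; pairs: (1,3)

α = atan 0.2 = 11.31°;  2α = 22.62°
n_0 = (+0.9810, -0.1941)
n_1 = (+0.4393, +0.8983)
n_2 = (-0.8135, +0.5816)
n_3 = (-0.6928, -0.7211)
n_4 = (+0.3101, -0.9507)
  (0,1): δ = 104.87°  ·
  (0,2): δ = 24.37°  ·
  (0,3): δ = 57.34°  ·
  (0,4): δ = 119.26°  ·
  (1,2): δ = 99.50°  ·
  (1,3): δ = 17.79°  ✓
  (1,4): δ = 44.13°  ·
  (2,3): δ = 98.29°  ·
  (2,4): δ = 36.37°  ·
  (3,4): δ = 118.08°  ·
antipodal pairs: 1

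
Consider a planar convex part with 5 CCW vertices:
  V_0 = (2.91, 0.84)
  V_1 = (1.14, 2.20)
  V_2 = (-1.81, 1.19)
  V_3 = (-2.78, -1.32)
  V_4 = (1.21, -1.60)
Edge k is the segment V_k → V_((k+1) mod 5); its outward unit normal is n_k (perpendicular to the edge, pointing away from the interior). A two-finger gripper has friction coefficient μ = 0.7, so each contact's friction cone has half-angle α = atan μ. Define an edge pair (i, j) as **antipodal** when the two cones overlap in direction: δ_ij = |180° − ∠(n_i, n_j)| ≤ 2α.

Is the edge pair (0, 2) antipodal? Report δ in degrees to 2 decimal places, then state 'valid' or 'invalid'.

δ = 73.59°, invalid

α = atan 0.7 = 34.99°;  2α = 69.98°
edge 0: e_0 = (-1.77, +1.36);  n_0 = (+0.6093, +0.7930)
edge 2: e_2 = (-0.97, -2.51);  n_2 = (-0.9328, +0.3605)
∠(n_0, n_2) = 106.41°
δ = |180° − 106.41°| = 73.59°
73.59° > 2α = 69.98°  →  invalid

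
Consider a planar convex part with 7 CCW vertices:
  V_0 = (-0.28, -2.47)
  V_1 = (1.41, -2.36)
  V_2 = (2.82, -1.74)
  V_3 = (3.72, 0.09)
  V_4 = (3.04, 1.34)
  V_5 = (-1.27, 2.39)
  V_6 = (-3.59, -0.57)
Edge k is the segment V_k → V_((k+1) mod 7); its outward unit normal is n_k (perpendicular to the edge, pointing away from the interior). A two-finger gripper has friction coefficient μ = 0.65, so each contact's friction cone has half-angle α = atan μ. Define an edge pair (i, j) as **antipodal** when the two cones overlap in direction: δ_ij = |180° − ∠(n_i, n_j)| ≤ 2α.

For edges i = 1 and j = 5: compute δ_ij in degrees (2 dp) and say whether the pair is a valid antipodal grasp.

δ = 28.18°, valid

α = atan 0.65 = 33.02°;  2α = 66.05°
edge 1: e_1 = (+1.41, +0.62);  n_1 = (+0.4025, -0.9154)
edge 5: e_5 = (-2.32, -2.96);  n_5 = (-0.7871, +0.6169)
∠(n_1, n_5) = 151.82°
δ = |180° − 151.82°| = 28.18°
28.18° ≤ 2α = 66.05°  →  valid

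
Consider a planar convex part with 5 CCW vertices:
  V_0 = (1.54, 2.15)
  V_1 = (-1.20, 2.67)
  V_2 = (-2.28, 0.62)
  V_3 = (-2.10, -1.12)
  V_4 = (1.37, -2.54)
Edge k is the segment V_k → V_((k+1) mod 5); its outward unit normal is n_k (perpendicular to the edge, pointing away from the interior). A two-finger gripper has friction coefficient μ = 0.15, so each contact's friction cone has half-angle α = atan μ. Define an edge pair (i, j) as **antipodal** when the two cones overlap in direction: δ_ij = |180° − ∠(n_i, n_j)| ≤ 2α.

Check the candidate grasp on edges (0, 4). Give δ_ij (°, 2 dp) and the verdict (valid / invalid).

α = atan 0.15 = 8.53°;  2α = 17.06°
edge 0: e_0 = (-2.74, +0.52);  n_0 = (+0.1865, +0.9825)
edge 4: e_4 = (+0.17, +4.69);  n_4 = (+0.9993, -0.0362)
∠(n_0, n_4) = 81.33°
δ = |180° − 81.33°| = 98.67°
98.67° > 2α = 17.06°  →  invalid

δ = 98.67°, invalid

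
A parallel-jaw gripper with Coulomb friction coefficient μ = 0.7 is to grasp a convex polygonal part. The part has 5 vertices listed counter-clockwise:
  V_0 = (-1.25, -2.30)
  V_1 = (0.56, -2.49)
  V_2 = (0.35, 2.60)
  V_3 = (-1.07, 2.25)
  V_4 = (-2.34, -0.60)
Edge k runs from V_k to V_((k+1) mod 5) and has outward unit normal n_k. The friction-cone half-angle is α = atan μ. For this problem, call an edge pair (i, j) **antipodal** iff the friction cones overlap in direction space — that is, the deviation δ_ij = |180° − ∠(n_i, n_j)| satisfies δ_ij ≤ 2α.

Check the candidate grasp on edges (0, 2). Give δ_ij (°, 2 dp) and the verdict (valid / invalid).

δ = 19.84°, valid

α = atan 0.7 = 34.99°;  2α = 69.98°
edge 0: e_0 = (+1.81, -0.19);  n_0 = (-0.1044, -0.9945)
edge 2: e_2 = (-1.42, -0.35);  n_2 = (-0.2393, +0.9709)
∠(n_0, n_2) = 160.16°
δ = |180° − 160.16°| = 19.84°
19.84° ≤ 2α = 69.98°  →  valid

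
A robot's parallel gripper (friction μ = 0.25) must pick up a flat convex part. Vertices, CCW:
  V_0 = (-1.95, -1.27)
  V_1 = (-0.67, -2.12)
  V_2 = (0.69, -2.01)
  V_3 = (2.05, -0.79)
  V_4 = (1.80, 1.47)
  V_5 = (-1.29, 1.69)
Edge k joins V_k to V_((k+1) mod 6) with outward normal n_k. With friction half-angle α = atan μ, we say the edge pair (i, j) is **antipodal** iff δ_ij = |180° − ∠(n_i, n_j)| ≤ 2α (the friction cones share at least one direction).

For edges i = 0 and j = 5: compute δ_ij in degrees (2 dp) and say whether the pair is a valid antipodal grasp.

α = atan 0.25 = 14.04°;  2α = 28.07°
edge 0: e_0 = (+1.28, -0.85);  n_0 = (-0.5532, -0.8331)
edge 5: e_5 = (-0.66, -2.96);  n_5 = (-0.9760, +0.2176)
∠(n_0, n_5) = 68.98°
δ = |180° − 68.98°| = 111.02°
111.02° > 2α = 28.07°  →  invalid

δ = 111.02°, invalid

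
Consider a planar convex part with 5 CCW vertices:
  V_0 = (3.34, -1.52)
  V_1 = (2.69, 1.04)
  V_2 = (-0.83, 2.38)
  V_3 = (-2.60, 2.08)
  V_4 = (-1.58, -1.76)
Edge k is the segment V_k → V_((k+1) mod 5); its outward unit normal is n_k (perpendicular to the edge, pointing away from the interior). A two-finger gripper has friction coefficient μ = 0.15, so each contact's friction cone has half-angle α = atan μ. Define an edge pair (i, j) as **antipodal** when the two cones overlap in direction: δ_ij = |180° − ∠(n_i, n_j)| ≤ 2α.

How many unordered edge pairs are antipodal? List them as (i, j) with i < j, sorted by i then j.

count = 2; pairs: (0,3), (2,4)

α = atan 0.15 = 8.53°;  2α = 17.06°
n_0 = (+0.9692, +0.2461)
n_1 = (+0.3558, +0.9346)
n_2 = (-0.1671, +0.9859)
n_3 = (-0.9665, -0.2567)
n_4 = (+0.0487, -0.9988)
  (0,1): δ = 125.09°  ·
  (0,2): δ = 94.63°  ·
  (0,3): δ = 0.63°  ✓
  (0,4): δ = 78.55°  ·
  (1,2): δ = 149.54°  ·
  (1,3): δ = 54.28°  ·
  (1,4): δ = 23.63°  ·
  (2,3): δ = 84.74°  ·
  (2,4): δ = 6.83°  ✓
  (3,4): δ = 102.08°  ·
antipodal pairs: 2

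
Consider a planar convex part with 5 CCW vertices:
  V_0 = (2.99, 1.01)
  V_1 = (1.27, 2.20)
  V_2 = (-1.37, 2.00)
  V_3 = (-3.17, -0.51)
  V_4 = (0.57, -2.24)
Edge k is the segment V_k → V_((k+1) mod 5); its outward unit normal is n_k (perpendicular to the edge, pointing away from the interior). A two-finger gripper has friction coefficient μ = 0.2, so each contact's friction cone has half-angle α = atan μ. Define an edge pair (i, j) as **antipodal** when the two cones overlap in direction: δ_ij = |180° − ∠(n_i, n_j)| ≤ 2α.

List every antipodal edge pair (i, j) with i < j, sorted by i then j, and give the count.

α = atan 0.2 = 11.31°;  2α = 22.62°
n_0 = (+0.5690, +0.8224)
n_1 = (-0.0755, +0.9971)
n_2 = (-0.8126, +0.5828)
n_3 = (-0.4198, -0.9076)
n_4 = (+0.8021, -0.5972)
  (0,1): δ = 140.99°  ·
  (0,2): δ = 90.97°  ·
  (0,3): δ = 9.85°  ✓
  (0,4): δ = 88.01°  ·
  (1,2): δ = 129.98°  ·
  (1,3): δ = 29.16°  ·
  (1,4): δ = 49.00°  ·
  (2,3): δ = 79.18°  ·
  (2,4): δ = 1.03°  ✓
  (3,4): δ = 101.85°  ·
antipodal pairs: 2

count = 2; pairs: (0,3), (2,4)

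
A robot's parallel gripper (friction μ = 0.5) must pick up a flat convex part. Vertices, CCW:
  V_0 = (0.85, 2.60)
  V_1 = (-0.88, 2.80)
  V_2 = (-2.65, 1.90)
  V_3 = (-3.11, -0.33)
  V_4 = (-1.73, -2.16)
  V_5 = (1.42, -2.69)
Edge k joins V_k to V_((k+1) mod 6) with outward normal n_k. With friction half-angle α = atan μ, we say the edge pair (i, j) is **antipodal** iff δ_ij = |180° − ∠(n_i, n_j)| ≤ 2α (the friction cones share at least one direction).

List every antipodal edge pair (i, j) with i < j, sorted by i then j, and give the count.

α = atan 0.5 = 26.57°;  2α = 53.13°
n_0 = (+0.1148, +0.9934)
n_1 = (-0.4532, +0.8914)
n_2 = (-0.9794, +0.2020)
n_3 = (-0.7984, -0.6021)
n_4 = (-0.1659, -0.9861)
n_5 = (+0.9942, +0.1071)
  (0,1): δ = 146.45°  ·
  (0,2): δ = 95.06°  ·
  (0,3): δ = 46.39°  ✓
  (0,4): δ = 2.96°  ✓
  (0,5): δ = 102.74°  ·
  (1,2): δ = 128.61°  ·
  (1,3): δ = 79.93°  ·
  (1,4): δ = 36.50°  ✓
  (1,5): δ = 69.20°  ·
  (2,3): δ = 131.32°  ·
  (2,4): δ = 87.90°  ·
  (2,5): δ = 17.81°  ✓
  (3,4): δ = 136.57°  ·
  (3,5): δ = 30.87°  ✓
  (4,5): δ = 74.30°  ·
antipodal pairs: 5

count = 5; pairs: (0,3), (0,4), (1,4), (2,5), (3,5)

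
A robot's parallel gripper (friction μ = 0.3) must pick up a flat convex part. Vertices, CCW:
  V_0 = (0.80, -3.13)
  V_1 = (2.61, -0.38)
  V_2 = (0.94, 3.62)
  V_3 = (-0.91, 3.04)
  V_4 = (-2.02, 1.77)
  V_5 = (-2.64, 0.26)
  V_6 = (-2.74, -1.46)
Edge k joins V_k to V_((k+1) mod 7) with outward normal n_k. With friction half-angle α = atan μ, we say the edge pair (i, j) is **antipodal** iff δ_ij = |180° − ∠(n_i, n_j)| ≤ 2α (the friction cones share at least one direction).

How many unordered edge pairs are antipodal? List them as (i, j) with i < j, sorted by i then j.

count = 4; pairs: (0,3), (0,4), (0,5), (1,5)

α = atan 0.3 = 16.70°;  2α = 33.40°
n_0 = (+0.8353, -0.5498)
n_1 = (+0.9228, +0.3853)
n_2 = (-0.2992, +0.9542)
n_3 = (-0.7529, +0.6581)
n_4 = (-0.9251, +0.3798)
n_5 = (-0.9983, +0.0580)
n_6 = (-0.4267, -0.9044)
  (0,1): δ = 123.99°  ·
  (0,2): δ = 39.24°  ·
  (0,3): δ = 7.80°  ✓
  (0,4): δ = 11.03°  ✓
  (0,5): δ = 30.02°  ✓
  (0,6): δ = 98.10°  ·
  (1,2): δ = 95.25°  ·
  (1,3): δ = 63.81°  ·
  (1,4): δ = 44.98°  ·
  (1,5): δ = 25.99°  ✓
  (1,6): δ = 42.08°  ·
  (2,3): δ = 148.56°  ·
  (2,4): δ = 129.73°  ·
  (2,5): δ = 110.73°  ·
  (2,6): δ = 42.66°  ·
  (3,4): δ = 161.17°  ·
  (3,5): δ = 142.17°  ·
  (3,6): δ = 74.10°  ·
  (4,5): δ = 161.00°  ·
  (4,6): δ = 92.93°  ·
  (5,6): δ = 111.93°  ·
antipodal pairs: 4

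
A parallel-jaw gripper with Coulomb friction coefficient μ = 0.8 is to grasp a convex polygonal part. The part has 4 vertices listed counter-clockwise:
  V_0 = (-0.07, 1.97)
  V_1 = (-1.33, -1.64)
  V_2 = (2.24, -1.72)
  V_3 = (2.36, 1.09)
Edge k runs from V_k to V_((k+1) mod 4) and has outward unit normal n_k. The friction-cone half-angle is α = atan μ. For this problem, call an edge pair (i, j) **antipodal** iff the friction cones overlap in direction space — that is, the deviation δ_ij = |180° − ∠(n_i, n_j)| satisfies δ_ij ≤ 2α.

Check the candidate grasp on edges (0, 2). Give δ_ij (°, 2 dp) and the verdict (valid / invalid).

δ = 16.80°, valid

α = atan 0.8 = 38.66°;  2α = 77.32°
edge 0: e_0 = (-1.26, -3.61);  n_0 = (-0.9441, +0.3295)
edge 2: e_2 = (+0.12, +2.81);  n_2 = (+0.9991, -0.0427)
∠(n_0, n_2) = 163.20°
δ = |180° − 163.20°| = 16.80°
16.80° ≤ 2α = 77.32°  →  valid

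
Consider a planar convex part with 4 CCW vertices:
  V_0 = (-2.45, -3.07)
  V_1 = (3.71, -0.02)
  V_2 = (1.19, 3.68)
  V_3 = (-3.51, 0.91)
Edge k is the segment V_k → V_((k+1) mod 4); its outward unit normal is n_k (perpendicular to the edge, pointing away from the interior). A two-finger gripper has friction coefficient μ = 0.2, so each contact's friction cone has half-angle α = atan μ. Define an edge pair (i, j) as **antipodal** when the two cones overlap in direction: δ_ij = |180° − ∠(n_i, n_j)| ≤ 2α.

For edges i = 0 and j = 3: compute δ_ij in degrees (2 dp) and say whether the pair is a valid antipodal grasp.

δ = 78.57°, invalid

α = atan 0.2 = 11.31°;  2α = 22.62°
edge 0: e_0 = (+6.16, +3.05);  n_0 = (+0.4437, -0.8962)
edge 3: e_3 = (+1.06, -3.98);  n_3 = (-0.9663, -0.2574)
∠(n_0, n_3) = 101.43°
δ = |180° − 101.43°| = 78.57°
78.57° > 2α = 22.62°  →  invalid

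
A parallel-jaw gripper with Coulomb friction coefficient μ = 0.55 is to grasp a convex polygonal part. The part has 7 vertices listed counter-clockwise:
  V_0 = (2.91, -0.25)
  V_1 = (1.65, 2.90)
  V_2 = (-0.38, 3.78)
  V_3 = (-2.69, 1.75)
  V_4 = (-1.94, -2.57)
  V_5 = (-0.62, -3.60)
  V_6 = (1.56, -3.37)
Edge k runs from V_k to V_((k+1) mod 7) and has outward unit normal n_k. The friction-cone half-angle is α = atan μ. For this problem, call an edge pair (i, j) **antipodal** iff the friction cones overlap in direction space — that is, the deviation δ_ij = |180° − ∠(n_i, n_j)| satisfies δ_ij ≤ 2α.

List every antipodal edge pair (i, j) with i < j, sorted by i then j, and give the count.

count = 8; pairs: (0,3), (0,4), (1,3), (1,4), (1,5), (2,5), (2,6), (3,6)

α = atan 0.55 = 28.81°;  2α = 57.62°
n_0 = (+0.9285, +0.3714)
n_1 = (+0.3977, +0.9175)
n_2 = (-0.6601, +0.7512)
n_3 = (-0.9853, -0.1711)
n_4 = (-0.6152, -0.7884)
n_5 = (+0.1049, -0.9945)
n_6 = (+0.9178, -0.3971)
  (0,1): δ = 135.24°  ·
  (0,2): δ = 70.49°  ·
  (0,3): δ = 11.95°  ✓
  (0,4): δ = 30.23°  ✓
  (0,5): δ = 74.22°  ·
  (0,6): δ = 134.80°  ·
  (1,2): δ = 115.25°  ·
  (1,3): δ = 56.71°  ✓
  (1,4): δ = 14.53°  ✓
  (1,5): δ = 29.46°  ✓
  (1,6): δ = 90.04°  ·
  (2,3): δ = 121.46°  ·
  (2,4): δ = 79.27°  ·
  (2,5): δ = 35.29°  ✓
  (2,6): δ = 25.29°  ✓
  (3,4): δ = 137.81°  ·
  (3,5): δ = 93.83°  ·
  (3,6): δ = 33.25°  ✓
  (4,5): δ = 136.01°  ·
  (4,6): δ = 75.43°  ·
  (5,6): δ = 119.42°  ·
antipodal pairs: 8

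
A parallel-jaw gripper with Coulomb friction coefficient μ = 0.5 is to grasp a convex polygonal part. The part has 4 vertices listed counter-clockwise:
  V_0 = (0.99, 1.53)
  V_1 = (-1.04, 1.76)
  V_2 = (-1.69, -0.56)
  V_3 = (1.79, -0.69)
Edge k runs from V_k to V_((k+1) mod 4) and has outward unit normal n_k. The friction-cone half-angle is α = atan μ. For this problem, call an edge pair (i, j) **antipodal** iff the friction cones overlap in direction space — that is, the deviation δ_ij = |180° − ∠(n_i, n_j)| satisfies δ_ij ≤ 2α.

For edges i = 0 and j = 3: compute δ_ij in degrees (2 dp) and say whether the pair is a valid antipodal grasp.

δ = 116.28°, invalid

α = atan 0.5 = 26.57°;  2α = 53.13°
edge 0: e_0 = (-2.03, +0.23);  n_0 = (+0.1126, +0.9936)
edge 3: e_3 = (-0.80, +2.22);  n_3 = (+0.9408, +0.3390)
∠(n_0, n_3) = 63.72°
δ = |180° − 63.72°| = 116.28°
116.28° > 2α = 53.13°  →  invalid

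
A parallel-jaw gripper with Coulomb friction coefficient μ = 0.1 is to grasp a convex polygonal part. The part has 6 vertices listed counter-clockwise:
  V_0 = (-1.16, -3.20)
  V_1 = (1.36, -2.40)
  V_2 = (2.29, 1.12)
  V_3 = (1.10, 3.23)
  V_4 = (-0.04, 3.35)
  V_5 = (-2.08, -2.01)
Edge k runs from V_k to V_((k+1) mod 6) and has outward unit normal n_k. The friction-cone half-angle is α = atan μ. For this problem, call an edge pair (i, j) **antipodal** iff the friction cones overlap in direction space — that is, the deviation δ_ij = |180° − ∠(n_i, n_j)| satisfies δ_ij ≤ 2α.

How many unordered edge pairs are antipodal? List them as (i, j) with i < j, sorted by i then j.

count = 2; pairs: (1,4), (2,5)

α = atan 0.1 = 5.71°;  2α = 11.42°
n_0 = (+0.3026, -0.9531)
n_1 = (+0.9668, -0.2554)
n_2 = (+0.8710, +0.4912)
n_3 = (+0.1047, +0.9945)
n_4 = (-0.9346, +0.3557)
n_5 = (-0.7911, -0.6116)
  (0,1): δ = 122.41°  ·
  (0,2): δ = 78.19°  ·
  (0,3): δ = 23.62°  ·
  (0,4): δ = 51.55°  ·
  (0,5): δ = 110.10°  ·
  (1,2): δ = 135.78°  ·
  (1,3): δ = 81.21°  ·
  (1,4): δ = 6.04°  ✓
  (1,5): δ = 52.51°  ·
  (2,3): δ = 125.43°  ·
  (2,4): δ = 50.26°  ·
  (2,5): δ = 8.29°  ✓
  (3,4): δ = 104.83°  ·
  (3,5): δ = 46.28°  ·
  (4,5): δ = 121.46°  ·
antipodal pairs: 2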